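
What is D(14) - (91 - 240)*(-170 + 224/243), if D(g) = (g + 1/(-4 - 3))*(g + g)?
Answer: -6027530/243 ≈ -24805.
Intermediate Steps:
D(g) = 2*g*(-⅐ + g) (D(g) = (g + 1/(-7))*(2*g) = (g - ⅐)*(2*g) = (-⅐ + g)*(2*g) = 2*g*(-⅐ + g))
D(14) - (91 - 240)*(-170 + 224/243) = (2/7)*14*(-1 + 7*14) - (91 - 240)*(-170 + 224/243) = (2/7)*14*(-1 + 98) - (-149)*(-170 + 224*(1/243)) = (2/7)*14*97 - (-149)*(-170 + 224/243) = 388 - (-149)*(-41086)/243 = 388 - 1*6121814/243 = 388 - 6121814/243 = -6027530/243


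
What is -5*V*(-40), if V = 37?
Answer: 7400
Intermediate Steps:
-5*V*(-40) = -5*37*(-40) = -185*(-40) = 7400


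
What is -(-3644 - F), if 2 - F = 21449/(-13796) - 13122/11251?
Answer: 566350084027/155218796 ≈ 3648.7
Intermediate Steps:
F = 732791403/155218796 (F = 2 - (21449/(-13796) - 13122/11251) = 2 - (21449*(-1/13796) - 13122*1/11251) = 2 - (-21449/13796 - 13122/11251) = 2 - 1*(-422353811/155218796) = 2 + 422353811/155218796 = 732791403/155218796 ≈ 4.7210)
-(-3644 - F) = -(-3644 - 1*732791403/155218796) = -(-3644 - 732791403/155218796) = -1*(-566350084027/155218796) = 566350084027/155218796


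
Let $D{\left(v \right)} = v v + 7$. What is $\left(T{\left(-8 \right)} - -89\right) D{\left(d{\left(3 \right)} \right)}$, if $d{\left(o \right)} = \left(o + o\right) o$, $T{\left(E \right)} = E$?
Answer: $26811$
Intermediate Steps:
$d{\left(o \right)} = 2 o^{2}$ ($d{\left(o \right)} = 2 o o = 2 o^{2}$)
$D{\left(v \right)} = 7 + v^{2}$ ($D{\left(v \right)} = v^{2} + 7 = 7 + v^{2}$)
$\left(T{\left(-8 \right)} - -89\right) D{\left(d{\left(3 \right)} \right)} = \left(-8 - -89\right) \left(7 + \left(2 \cdot 3^{2}\right)^{2}\right) = \left(-8 + 89\right) \left(7 + \left(2 \cdot 9\right)^{2}\right) = 81 \left(7 + 18^{2}\right) = 81 \left(7 + 324\right) = 81 \cdot 331 = 26811$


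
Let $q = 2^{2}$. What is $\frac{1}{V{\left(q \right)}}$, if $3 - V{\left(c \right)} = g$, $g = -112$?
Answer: $\frac{1}{115} \approx 0.0086956$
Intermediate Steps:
$q = 4$
$V{\left(c \right)} = 115$ ($V{\left(c \right)} = 3 - -112 = 3 + 112 = 115$)
$\frac{1}{V{\left(q \right)}} = \frac{1}{115}$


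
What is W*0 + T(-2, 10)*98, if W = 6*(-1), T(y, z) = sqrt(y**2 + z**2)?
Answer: 196*sqrt(26) ≈ 999.41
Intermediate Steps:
W = -6
W*0 + T(-2, 10)*98 = -6*0 + sqrt((-2)**2 + 10**2)*98 = 0 + sqrt(4 + 100)*98 = 0 + sqrt(104)*98 = 0 + (2*sqrt(26))*98 = 0 + 196*sqrt(26) = 196*sqrt(26)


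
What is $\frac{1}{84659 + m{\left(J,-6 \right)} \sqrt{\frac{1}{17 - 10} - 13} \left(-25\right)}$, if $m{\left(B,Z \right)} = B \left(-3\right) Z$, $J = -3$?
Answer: $\frac{592613}{50334048967} - \frac{4050 i \sqrt{70}}{50334048967} \approx 1.1774 \cdot 10^{-5} - 6.732 \cdot 10^{-7} i$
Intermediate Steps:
$m{\left(B,Z \right)} = - 3 B Z$
$\frac{1}{84659 + m{\left(J,-6 \right)} \sqrt{\frac{1}{17 - 10} - 13} \left(-25\right)} = \frac{1}{84659 + \left(-3\right) \left(-3\right) \left(-6\right) \sqrt{\frac{1}{17 - 10} - 13} \left(-25\right)} = \frac{1}{84659 + - 54 \sqrt{\frac{1}{7} - 13} \left(-25\right)} = \frac{1}{84659 + - 54 \sqrt{- \frac{90}{7}} \left(-25\right)} = \frac{1}{84659 + - 54 \frac{3 i \sqrt{70}}{7} \left(-25\right)} = \frac{1}{84659 + - \frac{162 i \sqrt{70}}{7} \left(-25\right)} = \frac{1}{84659 + \frac{4050 i \sqrt{70}}{7}}$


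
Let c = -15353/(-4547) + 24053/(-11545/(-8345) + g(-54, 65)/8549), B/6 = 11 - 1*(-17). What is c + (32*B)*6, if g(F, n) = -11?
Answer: 4453291896574041/89672669254 ≈ 49662.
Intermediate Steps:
B = 168 (B = 6*(11 - 1*(-17)) = 6*(11 + 17) = 6*28 = 168)
c = 1560810277117017/89672669254 (c = -15353/(-4547) + 24053/(-11545/(-8345) - 11/8549) = -15353*(-1/4547) + 24053/(-11545*(-1/8345) - 11*1/8549) = 15353/4547 + 24053/(2309/1669 - 11/8549) = 15353/4547 + 24053/(19721282/14268281) = 15353/4547 + 24053*(14268281/19721282) = 15353/4547 + 343194962893/19721282 = 1560810277117017/89672669254 ≈ 17406.)
c + (32*B)*6 = 1560810277117017/89672669254 + (32*168)*6 = 1560810277117017/89672669254 + 5376*6 = 1560810277117017/89672669254 + 32256 = 4453291896574041/89672669254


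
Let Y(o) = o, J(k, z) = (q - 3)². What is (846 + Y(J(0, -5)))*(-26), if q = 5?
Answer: -22100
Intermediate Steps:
J(k, z) = 4 (J(k, z) = (5 - 3)² = 2² = 4)
(846 + Y(J(0, -5)))*(-26) = (846 + 4)*(-26) = 850*(-26) = -22100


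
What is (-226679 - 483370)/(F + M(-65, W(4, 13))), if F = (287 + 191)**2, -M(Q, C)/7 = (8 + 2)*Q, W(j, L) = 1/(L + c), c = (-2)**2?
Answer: -236683/77678 ≈ -3.0470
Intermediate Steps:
c = 4
W(j, L) = 1/(4 + L) (W(j, L) = 1/(L + 4) = 1/(4 + L))
M(Q, C) = -70*Q (M(Q, C) = -7*(8 + 2)*Q = -70*Q)
F = 228484 (F = 478**2 = 228484)
(-226679 - 483370)/(F + M(-65, W(4, 13))) = (-226679 - 483370)/(228484 - 70*(-65)) = -710049/(228484 + 4550) = -710049/233034 = -710049*1/233034 = -236683/77678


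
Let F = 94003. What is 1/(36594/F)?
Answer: 94003/36594 ≈ 2.5688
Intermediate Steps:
1/(36594/F) = 1/(36594/94003) = 94003/36594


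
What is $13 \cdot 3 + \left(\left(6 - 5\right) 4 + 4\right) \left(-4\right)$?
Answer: $7$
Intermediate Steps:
$13 \cdot 3 + \left(\left(6 - 5\right) 4 + 4\right) \left(-4\right) = 39 + \left(\left(6 - 5\right) 4 + 4\right) \left(-4\right) = 39 + \left(1 \cdot 4 + 4\right) \left(-4\right) = 39 + \left(4 + 4\right) \left(-4\right) = 39 + 8 \left(-4\right) = 39 - 32 = 7$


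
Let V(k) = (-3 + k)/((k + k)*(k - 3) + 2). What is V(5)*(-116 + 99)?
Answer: -17/11 ≈ -1.5455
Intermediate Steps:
V(k) = (-3 + k)/(2 + 2*k*(-3 + k)) (V(k) = (-3 + k)/((2*k)*(-3 + k) + 2) = (-3 + k)/(2*k*(-3 + k) + 2) = (-3 + k)/(2 + 2*k*(-3 + k)))
V(5)*(-116 + 99) = ((-3 + 5)/(2*(1 + 5**2 - 3*5)))*(-116 + 99) = ((1/2)*2/(1 + 25 - 15))*(-17) = ((1/2)*2/11)*(-17) = ((1/2)*(1/11)*2)*(-17) = (1/11)*(-17) = -17/11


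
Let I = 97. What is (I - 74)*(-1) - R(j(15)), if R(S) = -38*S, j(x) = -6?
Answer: -251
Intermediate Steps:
(I - 74)*(-1) - R(j(15)) = (97 - 74)*(-1) - (-38)*(-6) = 23*(-1) - 1*228 = -23 - 228 = -251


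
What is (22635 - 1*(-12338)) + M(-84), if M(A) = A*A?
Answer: 42029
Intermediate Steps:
M(A) = A**2
(22635 - 1*(-12338)) + M(-84) = (22635 - 1*(-12338)) + (-84)**2 = (22635 + 12338) + 7056 = 34973 + 7056 = 42029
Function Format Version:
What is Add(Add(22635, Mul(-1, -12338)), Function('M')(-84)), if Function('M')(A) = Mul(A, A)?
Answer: 42029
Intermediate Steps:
Function('M')(A) = Pow(A, 2)
Add(Add(22635, Mul(-1, -12338)), Function('M')(-84)) = Add(Add(22635, Mul(-1, -12338)), Pow(-84, 2)) = Add(Add(22635, 12338), 7056) = Add(34973, 7056) = 42029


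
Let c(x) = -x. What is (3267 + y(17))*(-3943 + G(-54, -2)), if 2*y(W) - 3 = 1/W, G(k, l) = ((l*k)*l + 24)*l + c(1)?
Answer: -197811400/17 ≈ -1.1636e+7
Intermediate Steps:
G(k, l) = -1 + l*(24 + k*l²) (G(k, l) = ((l*k)*l + 24)*l - 1*1 = ((k*l)*l + 24)*l - 1 = (k*l² + 24)*l - 1 = (24 + k*l²)*l - 1 = l*(24 + k*l²) - 1 = -1 + l*(24 + k*l²))
y(W) = 3/2 + 1/(2*W)
(3267 + y(17))*(-3943 + G(-54, -2)) = (3267 + (½)*(1 + 3*17)/17)*(-3943 + (-1 + 24*(-2) - 54*(-2)³)) = (3267 + (½)*(1/17)*(1 + 51))*(-3943 + (-1 - 48 - 54*(-8))) = (3267 + (½)*(1/17)*52)*(-3943 + (-1 - 48 + 432)) = (3267 + 26/17)*(-3943 + 383) = (55565/17)*(-3560) = -197811400/17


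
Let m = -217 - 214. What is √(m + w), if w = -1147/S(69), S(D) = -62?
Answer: 5*I*√66/2 ≈ 20.31*I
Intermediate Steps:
w = 37/2 (w = -1147/(-62) = -1147*(-1/62) = 37/2 ≈ 18.500)
m = -431
√(m + w) = √(-431 + 37/2) = √(-825/2) = 5*I*√66/2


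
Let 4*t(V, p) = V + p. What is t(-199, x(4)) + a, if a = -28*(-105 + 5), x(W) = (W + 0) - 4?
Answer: 11001/4 ≈ 2750.3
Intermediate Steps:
x(W) = -4 + W (x(W) = W - 4 = -4 + W)
t(V, p) = V/4 + p/4 (t(V, p) = (V + p)/4 = V/4 + p/4)
a = 2800 (a = -28*(-100) = 2800)
t(-199, x(4)) + a = ((1/4)*(-199) + (-4 + 4)/4) + 2800 = (-199/4 + (1/4)*0) + 2800 = (-199/4 + 0) + 2800 = -199/4 + 2800 = 11001/4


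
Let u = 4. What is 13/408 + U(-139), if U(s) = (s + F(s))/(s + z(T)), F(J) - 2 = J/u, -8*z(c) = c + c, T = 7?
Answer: 287615/229704 ≈ 1.2521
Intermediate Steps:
z(c) = -c/4 (z(c) = -(c + c)/8 = -c/4)
F(J) = 2 + J/4
U(s) = (2 + 5*s/4)/(-7/4 + s) (U(s) = (s + (2 + s/4))/(s - 1/4*7) = (2 + 5*s/4)/(s - 7/4) = (2 + 5*s/4)/(-7/4 + s))
13/408 + U(-139) = 13/408 + (8 + 5*(-139))/(-7 + 4*(-139)) = (1/408)*13 + (8 - 695)/(-7 - 556) = 13/408 - 687/(-563) = 13/408 - 1/563*(-687) = 13/408 + 687/563 = 287615/229704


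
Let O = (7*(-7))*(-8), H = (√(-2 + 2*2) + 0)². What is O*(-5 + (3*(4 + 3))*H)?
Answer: 14504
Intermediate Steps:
H = 2 (H = (√(-2 + 4) + 0)² = (√2 + 0)² = (√2)² = 2)
O = 392 (O = -49*(-8) = 392)
O*(-5 + (3*(4 + 3))*H) = 392*(-5 + (3*(4 + 3))*2) = 392*(-5 + (3*7)*2) = 392*(-5 + 21*2) = 392*(-5 + 42) = 392*37 = 14504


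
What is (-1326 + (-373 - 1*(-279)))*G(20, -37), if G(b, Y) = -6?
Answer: 8520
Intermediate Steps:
(-1326 + (-373 - 1*(-279)))*G(20, -37) = (-1326 + (-373 - 1*(-279)))*(-6) = (-1326 + (-373 + 279))*(-6) = (-1326 - 94)*(-6) = -1420*(-6) = 8520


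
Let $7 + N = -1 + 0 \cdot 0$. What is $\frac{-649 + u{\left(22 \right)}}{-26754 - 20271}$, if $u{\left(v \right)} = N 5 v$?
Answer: $\frac{139}{4275} \approx 0.032515$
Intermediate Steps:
$N = -8$ ($N = -7 + \left(-1 + 0 \cdot 0\right) = -7 + \left(-1 + 0\right) = -7 - 1 = -8$)
$u{\left(v \right)} = - 40 v$ ($u{\left(v \right)} = \left(-8\right) 5 v = - 40 v$)
$\frac{-649 + u{\left(22 \right)}}{-26754 - 20271} = \frac{-649 - 880}{-26754 - 20271} = \frac{-649 - 880}{-47025} = \left(-1529\right) \left(- \frac{1}{47025}\right) = \frac{139}{4275}$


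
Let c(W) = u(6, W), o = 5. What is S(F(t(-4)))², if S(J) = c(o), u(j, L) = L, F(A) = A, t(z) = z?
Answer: 25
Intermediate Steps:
c(W) = W
S(J) = 5
S(F(t(-4)))² = 5² = 25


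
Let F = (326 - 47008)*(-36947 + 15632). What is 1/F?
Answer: 1/995026830 ≈ 1.0050e-9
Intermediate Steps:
F = 995026830 (F = -46682*(-21315) = 995026830)
1/F = 1/995026830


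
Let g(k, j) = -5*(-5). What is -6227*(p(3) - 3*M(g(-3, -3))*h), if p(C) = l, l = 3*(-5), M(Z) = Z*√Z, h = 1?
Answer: 2428530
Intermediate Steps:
g(k, j) = 25
M(Z) = Z^(3/2)
l = -15
p(C) = -15
-6227*(p(3) - 3*M(g(-3, -3))*h) = -6227*(-15 - 3*25^(3/2)) = -6227*(-15 - 3*125) = -6227*(-15 - 375) = -6227*(-390) = 2428530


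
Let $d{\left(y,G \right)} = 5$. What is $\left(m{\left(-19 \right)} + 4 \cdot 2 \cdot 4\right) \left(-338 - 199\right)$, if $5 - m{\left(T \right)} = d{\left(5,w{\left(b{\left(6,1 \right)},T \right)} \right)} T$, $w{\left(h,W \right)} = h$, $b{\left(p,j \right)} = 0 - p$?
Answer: $-70884$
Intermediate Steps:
$b{\left(p,j \right)} = - p$
$m{\left(T \right)} = 5 - 5 T$
$\left(m{\left(-19 \right)} + 4 \cdot 2 \cdot 4\right) \left(-338 - 199\right) = \left(\left(5 - -95\right) + 4 \cdot 2 \cdot 4\right) \left(-338 - 199\right) = \left(\left(5 + 95\right) + 8 \cdot 4\right) \left(-537\right) = \left(100 + 32\right) \left(-537\right) = 132 \left(-537\right) = -70884$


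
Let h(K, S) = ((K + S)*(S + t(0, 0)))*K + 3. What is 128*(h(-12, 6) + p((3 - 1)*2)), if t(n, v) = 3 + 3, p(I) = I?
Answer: 111488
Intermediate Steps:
t(n, v) = 6
h(K, S) = 3 + K*(6 + S)*(K + S) (h(K, S) = ((K + S)*(S + 6))*K + 3 = ((K + S)*(6 + S))*K + 3 = ((6 + S)*(K + S))*K + 3 = K*(6 + S)*(K + S) + 3 = 3 + K*(6 + S)*(K + S))
128*(h(-12, 6) + p((3 - 1)*2)) = 128*((3 + 6*(-12)² - 12*6² + 6*(-12)² + 6*(-12)*6) + (3 - 1)*2) = 128*((3 + 6*144 - 12*36 + 6*144 - 432) + 2*2) = 128*((3 + 864 - 432 + 864 - 432) + 4) = 128*(867 + 4) = 128*871 = 111488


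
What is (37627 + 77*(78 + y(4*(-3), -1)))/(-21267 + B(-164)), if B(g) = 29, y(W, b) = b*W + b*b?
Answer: -22317/10619 ≈ -2.1016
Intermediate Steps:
y(W, b) = b**2 + W*b (y(W, b) = W*b + b**2 = b**2 + W*b)
(37627 + 77*(78 + y(4*(-3), -1)))/(-21267 + B(-164)) = (37627 + 77*(78 - (4*(-3) - 1)))/(-21267 + 29) = (37627 + 77*(78 - (-12 - 1)))/(-21238) = (37627 + 77*(78 - 1*(-13)))*(-1/21238) = (37627 + 77*(78 + 13))*(-1/21238) = (37627 + 77*91)*(-1/21238) = (37627 + 7007)*(-1/21238) = 44634*(-1/21238) = -22317/10619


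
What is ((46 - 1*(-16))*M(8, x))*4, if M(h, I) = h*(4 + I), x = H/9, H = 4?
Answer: 79360/9 ≈ 8817.8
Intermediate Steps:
x = 4/9 ≈ 0.44444
((46 - 1*(-16))*M(8, x))*4 = ((46 - 1*(-16))*(8*(4 + 4/9)))*4 = ((46 + 16)*(8*(40/9)))*4 = (62*(320/9))*4 = (19840/9)*4 = 79360/9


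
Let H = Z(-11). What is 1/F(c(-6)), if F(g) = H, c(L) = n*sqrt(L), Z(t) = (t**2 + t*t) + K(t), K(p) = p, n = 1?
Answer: 1/231 ≈ 0.0043290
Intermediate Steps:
Z(t) = t + 2*t**2 (Z(t) = (t**2 + t*t) + t = (t**2 + t**2) + t = 2*t**2 + t = t + 2*t**2)
H = 231 (H = -11*(1 + 2*(-11)) = -11*(1 - 22) = -11*(-21) = 231)
c(L) = sqrt(L) (c(L) = 1*sqrt(L) = sqrt(L))
F(g) = 231
1/F(c(-6)) = 1/231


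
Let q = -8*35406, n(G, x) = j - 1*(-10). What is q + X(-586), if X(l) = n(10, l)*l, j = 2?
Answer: -290280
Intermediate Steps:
n(G, x) = 12 (n(G, x) = 2 - 1*(-10) = 2 + 10 = 12)
X(l) = 12*l
q = -283248
q + X(-586) = -283248 + 12*(-586) = -283248 - 7032 = -290280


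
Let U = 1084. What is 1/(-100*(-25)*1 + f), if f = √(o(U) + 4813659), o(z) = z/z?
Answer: 125/71817 - √1203415/718170 ≈ 0.00021304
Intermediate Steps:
o(z) = 1
f = 2*√1203415 (f = √(1 + 4813659) = √4813660 = 2*√1203415 ≈ 2194.0)
1/(-100*(-25)*1 + f) = 1/(-100*(-25)*1 + 2*√1203415) = 1/(2500*1 + 2*√1203415) = 1/(2500 + 2*√1203415)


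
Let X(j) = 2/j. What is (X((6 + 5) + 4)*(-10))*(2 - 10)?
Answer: 32/3 ≈ 10.667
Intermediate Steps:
(X((6 + 5) + 4)*(-10))*(2 - 10) = ((2/((6 + 5) + 4))*(-10))*(2 - 10) = ((2/(11 + 4))*(-10))*(-8) = ((2/15)*(-10))*(-8) = -4/3*(-8) = 32/3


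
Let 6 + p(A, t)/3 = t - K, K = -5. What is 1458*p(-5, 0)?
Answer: -4374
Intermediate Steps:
p(A, t) = -3 + 3*t (p(A, t) = -18 + 3*(t - 1*(-5)) = -18 + 3*(t + 5) = -18 + 3*(5 + t) = -18 + (15 + 3*t) = -3 + 3*t)
1458*p(-5, 0) = 1458*(-3 + 3*0) = 1458*(-3 + 0) = 1458*(-3) = -4374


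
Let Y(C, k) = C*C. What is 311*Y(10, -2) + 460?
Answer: 31560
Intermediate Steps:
Y(C, k) = C²
311*Y(10, -2) + 460 = 311*10² + 460 = 311*100 + 460 = 31100 + 460 = 31560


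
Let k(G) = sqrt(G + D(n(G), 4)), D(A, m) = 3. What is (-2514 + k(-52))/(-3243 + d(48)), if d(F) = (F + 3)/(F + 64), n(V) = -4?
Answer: 93856/121055 - 784*I/363165 ≈ 0.77532 - 0.0021588*I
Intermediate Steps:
d(F) = (3 + F)/(64 + F)
k(G) = sqrt(3 + G) (k(G) = sqrt(G + 3) = sqrt(3 + G))
(-2514 + k(-52))/(-3243 + d(48)) = (-2514 + sqrt(3 - 52))/(-3243 + (3 + 48)/(64 + 48)) = (-2514 + sqrt(-49))/(-3243 + 51/112) = (-2514 + 7*I)/(-3243 + (1/112)*51) = (-2514 + 7*I)/(-3243 + 51/112) = (-2514 + 7*I)/(-363165/112) = (-2514 + 7*I)*(-112/363165) = 93856/121055 - 784*I/363165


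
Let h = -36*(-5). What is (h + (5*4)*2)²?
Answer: 48400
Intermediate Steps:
h = 180
(h + (5*4)*2)² = (180 + (5*4)*2)² = (180 + 20*2)² = (180 + 40)² = 220² = 48400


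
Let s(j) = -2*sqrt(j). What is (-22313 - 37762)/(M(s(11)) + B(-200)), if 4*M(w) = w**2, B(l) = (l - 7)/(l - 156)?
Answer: -21386700/4123 ≈ -5187.2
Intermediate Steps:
B(l) = (-7 + l)/(-156 + l)
M(w) = w**2/4
(-22313 - 37762)/(M(s(11)) + B(-200)) = (-22313 - 37762)/((-2*sqrt(11))**2/4 + (-7 - 200)/(-156 - 200)) = -60075/((1/4)*44 - 207/(-356)) = -60075/(11 - 1/356*(-207)) = -60075/(11 + 207/356) = -60075/4123/356 = -60075*356/4123 = -21386700/4123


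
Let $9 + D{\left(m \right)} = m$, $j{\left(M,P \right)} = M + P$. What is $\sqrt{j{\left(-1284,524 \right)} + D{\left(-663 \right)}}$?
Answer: $2 i \sqrt{358} \approx 37.842 i$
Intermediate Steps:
$D{\left(m \right)} = -9 + m$
$\sqrt{j{\left(-1284,524 \right)} + D{\left(-663 \right)}} = \sqrt{\left(-1284 + 524\right) - 672} = \sqrt{-760 - 672} = \sqrt{-1432} = 2 i \sqrt{358}$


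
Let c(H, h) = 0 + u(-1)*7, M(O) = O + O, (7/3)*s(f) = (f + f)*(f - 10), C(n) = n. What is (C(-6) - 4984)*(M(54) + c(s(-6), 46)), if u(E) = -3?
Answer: -434130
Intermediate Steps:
s(f) = 6*f*(-10 + f)/7 (s(f) = 3*((f + f)*(f - 10))/7 = 3*((2*f)*(-10 + f))/7 = 3*(2*f*(-10 + f))/7 = 6*f*(-10 + f)/7)
M(O) = 2*O
c(H, h) = -21 (c(H, h) = 0 - 3*7 = 0 - 21 = -21)
(C(-6) - 4984)*(M(54) + c(s(-6), 46)) = (-6 - 4984)*(2*54 - 21) = -4990*(108 - 21) = -4990*87 = -434130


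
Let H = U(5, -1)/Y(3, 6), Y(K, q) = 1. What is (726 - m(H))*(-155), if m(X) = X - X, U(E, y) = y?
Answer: -112530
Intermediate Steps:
H = -1 (H = -1/1 = -1*1 = -1)
m(X) = 0
(726 - m(H))*(-155) = (726 - 1*0)*(-155) = (726 + 0)*(-155) = 726*(-155) = -112530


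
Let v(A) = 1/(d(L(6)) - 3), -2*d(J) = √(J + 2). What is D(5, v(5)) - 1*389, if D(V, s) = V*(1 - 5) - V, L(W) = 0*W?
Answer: -414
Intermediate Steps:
L(W) = 0
d(J) = -√(2 + J)/2 (d(J) = -√(J + 2)/2 = -√(2 + J)/2)
v(A) = 1/(-3 - √2/2) (v(A) = 1/(-√(2 + 0)/2 - 3) = 1/(-√2/2 - 3) = 1/(-3 - √2/2))
D(V, s) = -5*V (D(V, s) = V*(-4) - V = -4*V - V = -5*V)
D(5, v(5)) - 1*389 = -5*5 - 1*389 = -25 - 389 = -414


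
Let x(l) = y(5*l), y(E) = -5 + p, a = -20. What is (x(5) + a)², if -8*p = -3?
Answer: 38809/64 ≈ 606.39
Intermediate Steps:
p = 3/8 (p = -⅛*(-3) = 3/8 ≈ 0.37500)
y(E) = -37/8 (y(E) = -5 + 3/8 = -37/8)
x(l) = -37/8
(x(5) + a)² = (-37/8 - 20)² = (-197/8)² = 38809/64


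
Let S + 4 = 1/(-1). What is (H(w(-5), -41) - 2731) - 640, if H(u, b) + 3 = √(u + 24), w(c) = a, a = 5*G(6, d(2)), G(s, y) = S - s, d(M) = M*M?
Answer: -3374 + I*√31 ≈ -3374.0 + 5.5678*I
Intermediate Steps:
S = -5 (S = -4 + 1/(-1) = -4 - 1 = -5)
d(M) = M²
G(s, y) = -5 - s
a = -55 (a = 5*(-5 - 1*6) = 5*(-5 - 6) = 5*(-11) = -55)
w(c) = -55
H(u, b) = -3 + √(24 + u) (H(u, b) = -3 + √(u + 24) = -3 + √(24 + u))
(H(w(-5), -41) - 2731) - 640 = ((-3 + √(24 - 55)) - 2731) - 640 = ((-3 + √(-31)) - 2731) - 640 = ((-3 + I*√31) - 2731) - 640 = (-2734 + I*√31) - 640 = -3374 + I*√31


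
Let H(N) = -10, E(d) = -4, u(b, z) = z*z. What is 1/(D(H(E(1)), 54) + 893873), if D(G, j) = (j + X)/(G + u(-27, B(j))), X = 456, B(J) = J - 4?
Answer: 83/74191476 ≈ 1.1187e-6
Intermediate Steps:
B(J) = -4 + J
u(b, z) = z**2
D(G, j) = (456 + j)/(G + (-4 + j)**2) (D(G, j) = (j + 456)/(G + (-4 + j)**2) = (456 + j)/(G + (-4 + j)**2))
1/(D(H(E(1)), 54) + 893873) = 1/((456 + 54)/(-10 + (-4 + 54)**2) + 893873) = 1/(510/(-10 + 50**2) + 893873) = 1/(510/(-10 + 2500) + 893873) = 1/(510/2490 + 893873) = 1/((1/2490)*510 + 893873) = 1/(17/83 + 893873) = 1/(74191476/83) = 83/74191476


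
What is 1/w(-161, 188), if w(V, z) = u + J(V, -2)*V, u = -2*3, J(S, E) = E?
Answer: 1/316 ≈ 0.0031646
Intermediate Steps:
u = -6
w(V, z) = -6 - 2*V
1/w(-161, 188) = 1/(-6 - 2*(-161)) = 1/(-6 + 322) = 1/316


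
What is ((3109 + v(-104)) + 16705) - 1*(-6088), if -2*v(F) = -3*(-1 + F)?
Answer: 51489/2 ≈ 25745.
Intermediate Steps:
v(F) = -3/2 + 3*F/2 (v(F) = -(-3)*(-1 + F)/2 = -(3 - 3*F)/2 = -3/2 + 3*F/2)
((3109 + v(-104)) + 16705) - 1*(-6088) = ((3109 + (-3/2 + (3/2)*(-104))) + 16705) - 1*(-6088) = ((3109 + (-3/2 - 156)) + 16705) + 6088 = ((3109 - 315/2) + 16705) + 6088 = (5903/2 + 16705) + 6088 = 39313/2 + 6088 = 51489/2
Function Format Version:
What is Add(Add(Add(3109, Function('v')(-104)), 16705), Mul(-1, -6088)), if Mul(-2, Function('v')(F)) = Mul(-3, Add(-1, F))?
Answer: Rational(51489, 2) ≈ 25745.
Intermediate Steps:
Function('v')(F) = Add(Rational(-3, 2), Mul(Rational(3, 2), F)) (Function('v')(F) = Mul(Rational(-1, 2), Mul(-3, Add(-1, F))) = Mul(Rational(-1, 2), Add(3, Mul(-3, F))) = Add(Rational(-3, 2), Mul(Rational(3, 2), F)))
Add(Add(Add(3109, Function('v')(-104)), 16705), Mul(-1, -6088)) = Add(Add(Add(3109, Add(Rational(-3, 2), Mul(Rational(3, 2), -104))), 16705), Mul(-1, -6088)) = Add(Add(Add(3109, Add(Rational(-3, 2), -156)), 16705), 6088) = Add(Add(Add(3109, Rational(-315, 2)), 16705), 6088) = Add(Add(Rational(5903, 2), 16705), 6088) = Add(Rational(39313, 2), 6088) = Rational(51489, 2)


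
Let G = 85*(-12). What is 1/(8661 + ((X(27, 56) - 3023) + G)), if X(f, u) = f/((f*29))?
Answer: 29/133923 ≈ 0.00021654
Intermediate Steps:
G = -1020
X(f, u) = 1/29 (X(f, u) = f/((29*f)) = f*(1/(29*f)) = 1/29)
1/(8661 + ((X(27, 56) - 3023) + G)) = 1/(8661 + ((1/29 - 3023) - 1020)) = 1/(8661 + (-87666/29 - 1020)) = 1/(8661 - 117246/29) = 1/(133923/29) = 29/133923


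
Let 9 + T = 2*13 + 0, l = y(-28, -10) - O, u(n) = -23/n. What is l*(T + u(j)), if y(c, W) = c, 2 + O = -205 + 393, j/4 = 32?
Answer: -230371/64 ≈ -3599.5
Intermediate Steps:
j = 128 (j = 4*32 = 128)
O = 186 (O = -2 + (-205 + 393) = -2 + 188 = 186)
l = -214 (l = -28 - 1*186 = -28 - 186 = -214)
T = 17 (T = -9 + (2*13 + 0) = -9 + (26 + 0) = -9 + 26 = 17)
l*(T + u(j)) = -214*(17 - 23/128) = -214*2153/128 = -230371/64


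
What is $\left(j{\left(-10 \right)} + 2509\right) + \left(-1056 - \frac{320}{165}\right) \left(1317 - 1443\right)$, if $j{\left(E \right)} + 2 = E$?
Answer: $\frac{1493771}{11} \approx 1.358 \cdot 10^{5}$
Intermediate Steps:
$j{\left(E \right)} = -2 + E$
$\left(j{\left(-10 \right)} + 2509\right) + \left(-1056 - \frac{320}{165}\right) \left(1317 - 1443\right) = \left(\left(-2 - 10\right) + 2509\right) + \left(-1056 - \frac{320}{165}\right) \left(1317 - 1443\right) = \left(-12 + 2509\right) + \left(-1056 - \frac{64}{33}\right) \left(-126\right) = 2497 + \left(-1056 - \frac{64}{33}\right) \left(-126\right) = 2497 - - \frac{1466304}{11} = 2497 + \frac{1466304}{11} = \frac{1493771}{11}$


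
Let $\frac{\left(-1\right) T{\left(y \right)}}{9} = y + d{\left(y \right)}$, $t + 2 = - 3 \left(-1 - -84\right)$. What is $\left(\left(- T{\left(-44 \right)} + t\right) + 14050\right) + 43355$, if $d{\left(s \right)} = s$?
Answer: $56362$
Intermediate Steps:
$t = -251$ ($t = -2 - 3 \left(-1 - -84\right) = -2 - 3 \left(-1 + 84\right) = -2 - 249 = -251$)
$T{\left(y \right)} = - 18 y$ ($T{\left(y \right)} = - 9 \left(y + y\right) = - 9 \cdot 2 y = - 18 y$)
$\left(\left(- T{\left(-44 \right)} + t\right) + 14050\right) + 43355 = \left(\left(- \left(-18\right) \left(-44\right) - 251\right) + 14050\right) + 43355 = \left(\left(\left(-1\right) 792 - 251\right) + 14050\right) + 43355 = \left(\left(-792 - 251\right) + 14050\right) + 43355 = \left(-1043 + 14050\right) + 43355 = 13007 + 43355 = 56362$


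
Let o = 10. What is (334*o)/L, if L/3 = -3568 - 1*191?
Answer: -3340/11277 ≈ -0.29618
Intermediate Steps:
L = -11277 (L = 3*(-3568 - 1*191) = 3*(-3568 - 191) = 3*(-3759) = -11277)
(334*o)/L = (334*10)/(-11277) = 3340*(-1/11277) = -3340/11277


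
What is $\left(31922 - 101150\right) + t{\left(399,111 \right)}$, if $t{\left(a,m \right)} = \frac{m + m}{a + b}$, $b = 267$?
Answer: $- \frac{207683}{3} \approx -69228.0$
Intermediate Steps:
$t{\left(a,m \right)} = \frac{2 m}{267 + a}$ ($t{\left(a,m \right)} = \frac{m + m}{a + 267} = \frac{2 m}{267 + a}$)
$\left(31922 - 101150\right) + t{\left(399,111 \right)} = \left(31922 - 101150\right) + 2 \cdot 111 \frac{1}{267 + 399} = -69228 + 2 \cdot 111 \cdot \frac{1}{666} = -69228 + \frac{1}{3} = - \frac{207683}{3}$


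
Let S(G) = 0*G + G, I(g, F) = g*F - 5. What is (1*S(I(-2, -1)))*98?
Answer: -294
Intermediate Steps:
I(g, F) = -5 + F*g (I(g, F) = F*g - 5 = -5 + F*g)
S(G) = G (S(G) = 0 + G = G)
(1*S(I(-2, -1)))*98 = (1*(-5 - 1*(-2)))*98 = (1*(-5 + 2))*98 = (1*(-3))*98 = -3*98 = -294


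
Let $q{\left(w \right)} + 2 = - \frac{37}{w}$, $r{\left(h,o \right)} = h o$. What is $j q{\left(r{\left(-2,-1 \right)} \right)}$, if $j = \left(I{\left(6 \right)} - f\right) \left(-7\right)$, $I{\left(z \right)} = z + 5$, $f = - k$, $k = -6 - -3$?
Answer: $1148$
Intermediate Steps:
$k = -3$ ($k = -6 + 3 = -3$)
$q{\left(w \right)} = -2 - \frac{37}{w}$
$f = 3$ ($f = \left(-1\right) \left(-3\right) = 3$)
$I{\left(z \right)} = 5 + z$
$j = -56$ ($j = \left(\left(5 + 6\right) - 3\right) \left(-7\right) = \left(11 - 3\right) \left(-7\right) = 8 \left(-7\right) = -56$)
$j q{\left(r{\left(-2,-1 \right)} \right)} = - 56 \left(-2 - \frac{37}{\left(-2\right) \left(-1\right)}\right) = - 56 \left(-2 - \frac{37}{2}\right) = \left(-56\right) \left(- \frac{41}{2}\right) = 1148$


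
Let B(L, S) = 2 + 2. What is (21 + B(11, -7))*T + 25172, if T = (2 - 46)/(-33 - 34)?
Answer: 1687624/67 ≈ 25188.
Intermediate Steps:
B(L, S) = 4
T = 44/67 (T = -44/(-67) = -44*(-1/67) = 44/67 ≈ 0.65672)
(21 + B(11, -7))*T + 25172 = (21 + 4)*(44/67) + 25172 = 25*(44/67) + 25172 = 1100/67 + 25172 = 1687624/67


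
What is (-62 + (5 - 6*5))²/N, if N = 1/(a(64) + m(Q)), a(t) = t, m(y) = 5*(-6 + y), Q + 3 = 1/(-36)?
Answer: 571039/4 ≈ 1.4276e+5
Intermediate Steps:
Q = -109/36 (Q = -3 + 1/(-36) = -3 - 1/36 = -109/36 ≈ -3.0278)
m(y) = -30 + 5*y
N = 36/679 (N = 1/(64 + (-30 + 5*(-109/36))) = 1/(64 + (-30 - 545/36)) = 1/(64 - 1625/36) = 1/(679/36) = 36/679 ≈ 0.053019)
(-62 + (5 - 6*5))²/N = (-62 + (5 - 6*5))²/(36/679) = (-62 + (5 - 30))²*(679/36) = (-62 - 25)²*(679/36) = (-87)²*(679/36) = 7569*(679/36) = 571039/4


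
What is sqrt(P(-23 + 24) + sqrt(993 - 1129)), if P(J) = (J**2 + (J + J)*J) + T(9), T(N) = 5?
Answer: sqrt(8 + 2*I*sqrt(34)) ≈ 3.3273 + 1.7524*I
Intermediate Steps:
P(J) = 5 + 3*J**2 (P(J) = (J**2 + (J + J)*J) + 5 = (J**2 + (2*J)*J) + 5 = (J**2 + 2*J**2) + 5 = 3*J**2 + 5 = 5 + 3*J**2)
sqrt(P(-23 + 24) + sqrt(993 - 1129)) = sqrt((5 + 3*(-23 + 24)**2) + sqrt(993 - 1129)) = sqrt((5 + 3*1**2) + sqrt(-136)) = sqrt((5 + 3*1) + 2*I*sqrt(34)) = sqrt((5 + 3) + 2*I*sqrt(34)) = sqrt(8 + 2*I*sqrt(34))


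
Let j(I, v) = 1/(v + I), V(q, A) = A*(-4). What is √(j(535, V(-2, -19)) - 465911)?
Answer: 6*I*√4831509995/611 ≈ 682.58*I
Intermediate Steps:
V(q, A) = -4*A
j(I, v) = 1/(I + v)
√(j(535, V(-2, -19)) - 465911) = √(1/(535 - 4*(-19)) - 465911) = √(1/(535 + 76) - 465911) = √(1/611 - 465911) = √(-284671620/611) = 6*I*√4831509995/611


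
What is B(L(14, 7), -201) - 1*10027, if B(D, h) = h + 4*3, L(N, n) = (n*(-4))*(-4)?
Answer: -10216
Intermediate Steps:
L(N, n) = 16*n (L(N, n) = -4*n*(-4) = 16*n)
B(D, h) = 12 + h (B(D, h) = h + 12 = 12 + h)
B(L(14, 7), -201) - 1*10027 = (12 - 201) - 1*10027 = -189 - 10027 = -10216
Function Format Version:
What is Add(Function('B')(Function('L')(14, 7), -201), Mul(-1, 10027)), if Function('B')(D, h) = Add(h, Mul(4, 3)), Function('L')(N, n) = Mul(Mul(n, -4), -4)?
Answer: -10216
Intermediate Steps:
Function('L')(N, n) = Mul(16, n) (Function('L')(N, n) = Mul(Mul(-4, n), -4) = Mul(16, n))
Function('B')(D, h) = Add(12, h) (Function('B')(D, h) = Add(h, 12) = Add(12, h))
Add(Function('B')(Function('L')(14, 7), -201), Mul(-1, 10027)) = Add(Add(12, -201), Mul(-1, 10027)) = Add(-189, -10027) = -10216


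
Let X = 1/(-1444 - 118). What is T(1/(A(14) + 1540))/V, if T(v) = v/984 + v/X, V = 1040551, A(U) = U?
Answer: -1537007/1591143993936 ≈ -9.6598e-7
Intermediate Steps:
X = -1/1562 (X = 1/(-1562) = -1/1562 ≈ -0.00064021)
T(v) = -1537007*v/984 (T(v) = v/984 + v/(-1/1562) = v*(1/984) + v*(-1562) = v/984 - 1562*v = -1537007*v/984)
T(1/(A(14) + 1540))/V = -1537007/(984*(14 + 1540))/1040551 = -1537007/984/1554*(1/1040551) = -1537007/984*1/1554*(1/1040551) = -1537007/1529136*1/1040551 = -1537007/1591143993936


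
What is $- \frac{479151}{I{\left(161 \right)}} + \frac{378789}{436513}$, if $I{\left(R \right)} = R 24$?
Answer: $- \frac{9890095227}{80318392} \approx -123.14$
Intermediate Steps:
$I{\left(R \right)} = 24 R$
$- \frac{479151}{I{\left(161 \right)}} + \frac{378789}{436513} = - \frac{479151}{24 \cdot 161} + \frac{378789}{436513} = - \frac{479151}{3864} + 378789 \cdot \frac{1}{436513} = \left(-479151\right) \frac{1}{3864} + \frac{378789}{436513} = - \frac{159717}{1288} + \frac{378789}{436513} = - \frac{9890095227}{80318392}$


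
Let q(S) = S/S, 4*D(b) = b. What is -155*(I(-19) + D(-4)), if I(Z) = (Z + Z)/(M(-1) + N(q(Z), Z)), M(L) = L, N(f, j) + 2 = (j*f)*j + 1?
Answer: 61535/359 ≈ 171.41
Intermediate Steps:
D(b) = b/4
q(S) = 1
N(f, j) = -1 + f*j**2 (N(f, j) = -2 + ((j*f)*j + 1) = -2 + ((f*j)*j + 1) = -2 + (f*j**2 + 1) = -2 + (1 + f*j**2) = -1 + f*j**2)
I(Z) = 2*Z/(-2 + Z**2) (I(Z) = (Z + Z)/(-1 + (-1 + 1*Z**2)) = (2*Z)/(-1 + (-1 + Z**2)) = (2*Z)/(-2 + Z**2) = 2*Z/(-2 + Z**2))
-155*(I(-19) + D(-4)) = -155*(2*(-19)/(-2 + (-19)**2) + (1/4)*(-4)) = -155*(2*(-19)/(-2 + 361) - 1) = -155*(2*(-19)/359 - 1) = -155*(2*(-19)*(1/359) - 1) = -155*(-38/359 - 1) = -155*(-397/359) = 61535/359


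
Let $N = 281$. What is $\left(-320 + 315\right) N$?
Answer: $-1405$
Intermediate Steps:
$\left(-320 + 315\right) N = \left(-320 + 315\right) 281 = \left(-5\right) 281 = -1405$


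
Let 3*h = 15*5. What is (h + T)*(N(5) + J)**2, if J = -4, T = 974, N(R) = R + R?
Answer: 35964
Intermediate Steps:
N(R) = 2*R
h = 25 (h = (15*5)/3 = (1/3)*75 = 25)
(h + T)*(N(5) + J)**2 = (25 + 974)*(2*5 - 4)**2 = 999*(10 - 4)**2 = 999*6**2 = 999*36 = 35964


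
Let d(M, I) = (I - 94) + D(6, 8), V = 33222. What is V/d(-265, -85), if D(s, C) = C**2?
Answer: -33222/115 ≈ -288.89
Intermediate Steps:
d(M, I) = -30 + I (d(M, I) = (I - 94) + 8**2 = (-94 + I) + 64 = -30 + I)
V/d(-265, -85) = 33222/(-30 - 85) = 33222/(-115) = 33222*(-1/115) = -33222/115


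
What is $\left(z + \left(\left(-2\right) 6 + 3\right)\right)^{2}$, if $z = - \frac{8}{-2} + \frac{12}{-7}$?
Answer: $\frac{2209}{49} \approx 45.082$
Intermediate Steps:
$z = \frac{16}{7}$ ($z = \left(-8\right) \left(- \frac{1}{2}\right) + 12 \left(- \frac{1}{7}\right) = 4 - \frac{12}{7} = \frac{16}{7} \approx 2.2857$)
$\left(z + \left(\left(-2\right) 6 + 3\right)\right)^{2} = \left(\frac{16}{7} + \left(\left(-2\right) 6 + 3\right)\right)^{2} = \left(\frac{16}{7} + \left(-12 + 3\right)\right)^{2} = \left(\frac{16}{7} - 9\right)^{2} = \left(- \frac{47}{7}\right)^{2} = \frac{2209}{49}$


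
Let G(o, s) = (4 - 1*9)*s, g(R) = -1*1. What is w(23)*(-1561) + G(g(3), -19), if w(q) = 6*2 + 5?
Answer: -26442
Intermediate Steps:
g(R) = -1
w(q) = 17 (w(q) = 12 + 5 = 17)
G(o, s) = -5*s (G(o, s) = (4 - 9)*s = -5*s)
w(23)*(-1561) + G(g(3), -19) = 17*(-1561) - 5*(-19) = -26537 + 95 = -26442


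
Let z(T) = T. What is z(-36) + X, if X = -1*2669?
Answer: -2705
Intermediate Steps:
X = -2669
z(-36) + X = -36 - 2669 = -2705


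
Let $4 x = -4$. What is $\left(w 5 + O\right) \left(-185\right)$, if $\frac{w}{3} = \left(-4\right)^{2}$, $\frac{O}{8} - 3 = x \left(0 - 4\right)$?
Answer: $-54760$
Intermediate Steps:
$x = -1$ ($x = \frac{1}{4} \left(-4\right) = -1$)
$O = 56$ ($O = 24 + 8 \left(- (0 - 4)\right) = 24 + 8 \left(\left(-1\right) \left(-4\right)\right) = 24 + 8 \cdot 4 = 24 + 32 = 56$)
$w = 48$ ($w = 3 \left(-4\right)^{2} = 3 \cdot 16 = 48$)
$\left(w 5 + O\right) \left(-185\right) = \left(48 \cdot 5 + 56\right) \left(-185\right) = \left(240 + 56\right) \left(-185\right) = 296 \left(-185\right) = -54760$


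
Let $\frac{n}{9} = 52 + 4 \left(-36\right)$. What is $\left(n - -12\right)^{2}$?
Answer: $665856$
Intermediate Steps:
$n = -828$ ($n = 9 \left(52 + 4 \left(-36\right)\right) = 9 \left(52 - 144\right) = 9 \left(-92\right) = -828$)
$\left(n - -12\right)^{2} = \left(-828 - -12\right)^{2} = \left(-828 + 12\right)^{2} = \left(-816\right)^{2} = 665856$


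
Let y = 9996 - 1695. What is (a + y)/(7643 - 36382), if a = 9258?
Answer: -17559/28739 ≈ -0.61098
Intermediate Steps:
y = 8301
(a + y)/(7643 - 36382) = (9258 + 8301)/(7643 - 36382) = 17559/(-28739) = 17559*(-1/28739) = -17559/28739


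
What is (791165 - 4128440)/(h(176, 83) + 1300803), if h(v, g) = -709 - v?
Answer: -1112425/433306 ≈ -2.5673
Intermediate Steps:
(791165 - 4128440)/(h(176, 83) + 1300803) = (791165 - 4128440)/((-709 - 1*176) + 1300803) = -3337275/((-709 - 176) + 1300803) = -3337275/(-885 + 1300803) = -3337275/1299918 = -3337275*1/1299918 = -1112425/433306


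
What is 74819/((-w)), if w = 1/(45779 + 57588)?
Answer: -7733815573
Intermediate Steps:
w = 1/103367 ≈ 9.6743e-6
74819/((-w)) = 74819/((-1*1/103367)) = 74819/(-1/103367) = 74819*(-103367) = -7733815573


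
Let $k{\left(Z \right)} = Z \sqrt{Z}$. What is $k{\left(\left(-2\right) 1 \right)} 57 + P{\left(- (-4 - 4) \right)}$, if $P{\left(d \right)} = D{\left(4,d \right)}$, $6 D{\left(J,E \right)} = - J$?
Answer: $- \frac{2}{3} - 114 i \sqrt{2} \approx -0.66667 - 161.22 i$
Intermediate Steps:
$D{\left(J,E \right)} = - \frac{J}{6}$ ($D{\left(J,E \right)} = \frac{\left(-1\right) J}{6} = - \frac{J}{6}$)
$k{\left(Z \right)} = Z^{\frac{3}{2}}$
$P{\left(d \right)} = - \frac{2}{3}$ ($P{\left(d \right)} = \left(- \frac{1}{6}\right) 4 = - \frac{2}{3}$)
$k{\left(\left(-2\right) 1 \right)} 57 + P{\left(- (-4 - 4) \right)} = \left(\left(-2\right) 1\right)^{\frac{3}{2}} \cdot 57 - \frac{2}{3} = \left(-2\right)^{\frac{3}{2}} \cdot 57 - \frac{2}{3} = - 2 i \sqrt{2} \cdot 57 - \frac{2}{3} = - 114 i \sqrt{2} - \frac{2}{3} = - \frac{2}{3} - 114 i \sqrt{2}$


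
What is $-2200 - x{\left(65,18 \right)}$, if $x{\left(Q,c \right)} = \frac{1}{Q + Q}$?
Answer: $- \frac{286001}{130} \approx -2200.0$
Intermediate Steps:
$x{\left(Q,c \right)} = \frac{1}{2 Q}$
$-2200 - x{\left(65,18 \right)} = -2200 - \frac{1}{2 \cdot 65} = -2200 - \frac{1}{2} \cdot \frac{1}{65} = -2200 - \frac{1}{130} = - \frac{286001}{130}$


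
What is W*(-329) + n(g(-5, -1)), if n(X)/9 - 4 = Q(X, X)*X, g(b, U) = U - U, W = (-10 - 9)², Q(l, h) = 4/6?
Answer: -118733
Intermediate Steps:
Q(l, h) = ⅔ (Q(l, h) = 4*(⅙) = ⅔)
W = 361 (W = (-19)² = 361)
g(b, U) = 0
n(X) = 36 + 6*X (n(X) = 36 + 9*(2*X/3) = 36 + 6*X)
W*(-329) + n(g(-5, -1)) = 361*(-329) + (36 + 6*0) = -118769 + (36 + 0) = -118769 + 36 = -118733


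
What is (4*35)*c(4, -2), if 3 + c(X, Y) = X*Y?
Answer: -1540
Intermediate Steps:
c(X, Y) = -3 + X*Y
(4*35)*c(4, -2) = (4*35)*(-3 + 4*(-2)) = 140*(-3 - 8) = 140*(-11) = -1540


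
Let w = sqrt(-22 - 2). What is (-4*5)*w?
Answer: -40*I*sqrt(6) ≈ -97.98*I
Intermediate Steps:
w = 2*I*sqrt(6) (w = sqrt(-24) = 2*I*sqrt(6) ≈ 4.899*I)
(-4*5)*w = (-4*5)*(2*I*sqrt(6)) = -40*I*sqrt(6)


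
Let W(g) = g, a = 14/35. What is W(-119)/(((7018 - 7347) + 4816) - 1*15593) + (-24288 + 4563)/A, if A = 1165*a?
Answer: -54752599/1293849 ≈ -42.318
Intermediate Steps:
a = 2/5 (a = 14*(1/35) = 2/5 ≈ 0.40000)
A = 466 (A = 1165*(2/5) = 466)
W(-119)/(((7018 - 7347) + 4816) - 1*15593) + (-24288 + 4563)/A = -119/(((7018 - 7347) + 4816) - 1*15593) + (-24288 + 4563)/466 = -119/((-329 + 4816) - 15593) - 19725*1/466 = -119/(4487 - 15593) - 19725/466 = -119/(-11106) - 19725/466 = -119*(-1/11106) - 19725/466 = 119/11106 - 19725/466 = -54752599/1293849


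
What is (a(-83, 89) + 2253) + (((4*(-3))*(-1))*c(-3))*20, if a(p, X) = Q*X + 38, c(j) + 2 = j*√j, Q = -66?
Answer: -4063 - 720*I*√3 ≈ -4063.0 - 1247.1*I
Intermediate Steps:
c(j) = -2 + j^(3/2) (c(j) = -2 + j*√j = -2 + j^(3/2))
a(p, X) = 38 - 66*X (a(p, X) = -66*X + 38 = 38 - 66*X)
(a(-83, 89) + 2253) + (((4*(-3))*(-1))*c(-3))*20 = ((38 - 66*89) + 2253) + (((4*(-3))*(-1))*(-2 + (-3)^(3/2)))*20 = ((38 - 5874) + 2253) + ((-12*(-1))*(-2 - 3*I*√3))*20 = (-5836 + 2253) + (12*(-2 - 3*I*√3))*20 = -3583 + (-24 - 36*I*√3)*20 = -3583 + (-480 - 720*I*√3) = -4063 - 720*I*√3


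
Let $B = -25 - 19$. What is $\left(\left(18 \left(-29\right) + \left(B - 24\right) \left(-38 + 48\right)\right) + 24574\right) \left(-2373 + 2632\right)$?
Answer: $6053348$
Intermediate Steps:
$B = -44$
$\left(\left(18 \left(-29\right) + \left(B - 24\right) \left(-38 + 48\right)\right) + 24574\right) \left(-2373 + 2632\right) = \left(\left(18 \left(-29\right) + \left(-44 - 24\right) \left(-38 + 48\right)\right) + 24574\right) \left(-2373 + 2632\right) = \left(\left(-522 - 680\right) + 24574\right) 259 = \left(-1202 + 24574\right) 259 = 23372 \cdot 259 = 6053348$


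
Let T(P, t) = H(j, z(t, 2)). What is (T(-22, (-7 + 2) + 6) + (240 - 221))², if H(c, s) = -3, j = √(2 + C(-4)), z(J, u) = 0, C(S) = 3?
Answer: 256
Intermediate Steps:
j = √5 (j = √(2 + 3) = √5 ≈ 2.2361)
T(P, t) = -3
(T(-22, (-7 + 2) + 6) + (240 - 221))² = (-3 + (240 - 221))² = (-3 + 19)² = 16² = 256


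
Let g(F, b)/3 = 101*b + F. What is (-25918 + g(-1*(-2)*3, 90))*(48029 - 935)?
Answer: 64518780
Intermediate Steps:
g(F, b) = 3*F + 303*b (g(F, b) = 3*(101*b + F) = 3*(F + 101*b) = 3*F + 303*b)
(-25918 + g(-1*(-2)*3, 90))*(48029 - 935) = (-25918 + (3*(-1*(-2)*3) + 303*90))*(48029 - 935) = (-25918 + (3*(2*3) + 27270))*47094 = (-25918 + (3*6 + 27270))*47094 = (-25918 + (18 + 27270))*47094 = (-25918 + 27288)*47094 = 1370*47094 = 64518780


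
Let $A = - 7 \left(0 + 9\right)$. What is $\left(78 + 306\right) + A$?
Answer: $321$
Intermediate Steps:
$A = -63$ ($A = \left(-7\right) 9 = -63$)
$\left(78 + 306\right) + A = \left(78 + 306\right) - 63 = 384 - 63 = 321$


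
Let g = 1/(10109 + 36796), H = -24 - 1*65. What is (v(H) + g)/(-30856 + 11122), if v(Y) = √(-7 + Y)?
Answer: -1/925623270 - 2*I*√6/9867 ≈ -1.0804e-9 - 0.0004965*I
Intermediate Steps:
H = -89 (H = -24 - 65 = -89)
g = 1/46905 ≈ 2.1320e-5
(v(H) + g)/(-30856 + 11122) = (√(-7 - 89) + 1/46905)/(-30856 + 11122) = (√(-96) + 1/46905)/(-19734) = (4*I*√6 + 1/46905)*(-1/19734) = (1/46905 + 4*I*√6)*(-1/19734) = -1/925623270 - 2*I*√6/9867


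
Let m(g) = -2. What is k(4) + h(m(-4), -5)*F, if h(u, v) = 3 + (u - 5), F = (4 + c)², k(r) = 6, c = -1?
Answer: -30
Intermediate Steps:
F = 9 (F = (4 - 1)² = 3² = 9)
h(u, v) = -2 + u (h(u, v) = 3 + (-5 + u) = -2 + u)
k(4) + h(m(-4), -5)*F = 6 + (-2 - 2)*9 = 6 - 4*9 = 6 - 36 = -30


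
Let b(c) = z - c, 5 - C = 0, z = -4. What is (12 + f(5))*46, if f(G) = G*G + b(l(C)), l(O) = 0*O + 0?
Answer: 1518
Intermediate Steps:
C = 5 (C = 5 - 1*0 = 5 + 0 = 5)
l(O) = 0 (l(O) = 0 + 0 = 0)
b(c) = -4 - c
f(G) = -4 + G² (f(G) = G*G + (-4 - 1*0) = G² + (-4 + 0) = G² - 4 = -4 + G²)
(12 + f(5))*46 = (12 + (-4 + 5²))*46 = (12 + (-4 + 25))*46 = (12 + 21)*46 = 33*46 = 1518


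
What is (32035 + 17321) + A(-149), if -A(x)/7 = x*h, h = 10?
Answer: 59786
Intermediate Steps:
A(x) = -70*x (A(x) = -7*x*10 = -70*x)
(32035 + 17321) + A(-149) = (32035 + 17321) - 70*(-149) = 49356 + 10430 = 59786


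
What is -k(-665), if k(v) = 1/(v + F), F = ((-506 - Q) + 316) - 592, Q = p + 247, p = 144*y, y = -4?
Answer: 1/1118 ≈ 0.00089445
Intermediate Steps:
p = -576 (p = 144*(-4) = -576)
Q = -329 (Q = -576 + 247 = -329)
F = -453 (F = ((-506 - 1*(-329)) + 316) - 592 = ((-506 + 329) + 316) - 592 = (-177 + 316) - 592 = 139 - 592 = -453)
k(v) = 1/(-453 + v) (k(v) = 1/(v - 453) = 1/(-453 + v))
-k(-665) = -1/(-453 - 665) = -1/(-1118) = -1*(-1/1118) = 1/1118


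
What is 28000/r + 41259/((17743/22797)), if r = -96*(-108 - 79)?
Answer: 47971063948/904893 ≈ 53013.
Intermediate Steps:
r = 17952 (r = -96*(-187) = 17952)
28000/r + 41259/((17743/22797)) = 28000/17952 + 41259/((17743/22797)) = 28000*(1/17952) + 41259/((17743*(1/22797))) = 875/561 + 41259/(17743/22797) = 875/561 + 41259*(22797/17743) = 875/561 + 940581423/17743 = 47971063948/904893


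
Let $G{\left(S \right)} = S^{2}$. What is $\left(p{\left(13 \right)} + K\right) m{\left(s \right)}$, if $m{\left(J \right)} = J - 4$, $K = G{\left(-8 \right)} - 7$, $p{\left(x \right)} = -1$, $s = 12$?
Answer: $448$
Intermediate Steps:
$K = 57$ ($K = \left(-8\right)^{2} - 7 = 64 - 7 = 57$)
$m{\left(J \right)} = -4 + J$
$\left(p{\left(13 \right)} + K\right) m{\left(s \right)} = \left(-1 + 57\right) \left(-4 + 12\right) = 56 \cdot 8 = 448$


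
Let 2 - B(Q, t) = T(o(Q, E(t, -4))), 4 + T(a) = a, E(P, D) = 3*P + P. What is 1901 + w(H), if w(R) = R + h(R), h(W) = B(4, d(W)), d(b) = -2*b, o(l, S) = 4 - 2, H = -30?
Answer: 1875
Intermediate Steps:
E(P, D) = 4*P
o(l, S) = 2
T(a) = -4 + a
B(Q, t) = 4 (B(Q, t) = 2 - (-4 + 2) = 2 - 1*(-2) = 2 + 2 = 4)
h(W) = 4
w(R) = 4 + R (w(R) = R + 4 = 4 + R)
1901 + w(H) = 1901 + (4 - 30) = 1901 - 26 = 1875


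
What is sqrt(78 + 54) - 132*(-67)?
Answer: 8844 + 2*sqrt(33) ≈ 8855.5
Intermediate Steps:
sqrt(78 + 54) - 132*(-67) = sqrt(132) + 8844 = 2*sqrt(33) + 8844 = 8844 + 2*sqrt(33)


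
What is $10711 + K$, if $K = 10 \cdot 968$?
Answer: $20391$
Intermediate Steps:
$K = 9680$
$10711 + K = 10711 + 9680 = 20391$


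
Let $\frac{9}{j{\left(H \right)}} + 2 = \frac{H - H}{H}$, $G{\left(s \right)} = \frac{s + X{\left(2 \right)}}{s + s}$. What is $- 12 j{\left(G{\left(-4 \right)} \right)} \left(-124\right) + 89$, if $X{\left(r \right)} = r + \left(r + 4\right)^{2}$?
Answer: $-6607$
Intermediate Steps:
$X{\left(r \right)} = r + \left(4 + r\right)^{2}$
$G{\left(s \right)} = \frac{38 + s}{2 s}$ ($G{\left(s \right)} = \frac{s + \left(2 + \left(4 + 2\right)^{2}\right)}{s + s} = \frac{s + \left(2 + 6^{2}\right)}{2 s} = \left(s + \left(2 + 36\right)\right) \frac{1}{2 s} = \left(s + 38\right) \frac{1}{2 s} = \left(38 + s\right) \frac{1}{2 s} = \frac{38 + s}{2 s}$)
$j{\left(H \right)} = - \frac{9}{2}$ ($j{\left(H \right)} = \frac{9}{-2 + \frac{H - H}{H}} = \frac{9}{-2 + \frac{0}{H}} = \frac{9}{-2 + 0} = \frac{9}{-2} = 9 \left(- \frac{1}{2}\right) = - \frac{9}{2}$)
$- 12 j{\left(G{\left(-4 \right)} \right)} \left(-124\right) + 89 = \left(-12\right) \left(- \frac{9}{2}\right) \left(-124\right) + 89 = 54 \left(-124\right) + 89 = -6696 + 89 = -6607$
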